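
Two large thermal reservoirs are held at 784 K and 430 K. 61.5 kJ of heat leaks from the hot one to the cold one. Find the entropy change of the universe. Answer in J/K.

ΔS_hot = −Q/T_H = −61500/784 = -78.44 J/K and ΔS_cold = +Q/T_C = 61500/430 = 143 J/K.
ΔS_total = -78.44 + 143 = 64.6 J/K, positive as the second law requires.

ΔS_total = 64.6 J/K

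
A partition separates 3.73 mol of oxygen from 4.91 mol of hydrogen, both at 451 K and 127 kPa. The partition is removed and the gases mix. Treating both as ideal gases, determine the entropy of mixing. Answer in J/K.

ΔS_mix = 49.1 J/K

Mole fractions: x_A = 3.73/8.64 = 0.432, x_B = 0.568.
ΔS_mix = −R(n_A ln x_A + n_B ln x_B) = −8.314 × (3.73 ln 0.432 + 4.91 ln 0.568) = 49.1 J/K.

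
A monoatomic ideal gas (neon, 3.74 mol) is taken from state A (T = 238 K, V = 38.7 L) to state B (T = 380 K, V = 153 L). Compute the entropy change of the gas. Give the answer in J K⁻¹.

ΔS = 64.6 J/K

Entropy is a state function: ΔS = nC_V ln(T₂/T₁) + nR ln(V₂/V₁), with C_V = 3R/2 = 12.47 J mol⁻¹ K⁻¹ for a monoatomic ideal gas.
ΔS = 3.74 × [12.47 × ln(380/238) + 8.314 × ln(153/38.7)] = 64.6 J/K.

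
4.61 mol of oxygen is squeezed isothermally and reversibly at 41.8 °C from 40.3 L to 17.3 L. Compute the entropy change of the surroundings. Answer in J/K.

ΔS_surr = 32.4 J/K

For an isothermal ideal gas ΔS_gas = nR ln(V₂/V₁) = 4.61 × 8.314 × ln(17.3/40.3) = -32.4 J/K.
The process is reversible, so ΔS_surr = −ΔS_gas = 32.4 J/K and ΔS_universe = 0.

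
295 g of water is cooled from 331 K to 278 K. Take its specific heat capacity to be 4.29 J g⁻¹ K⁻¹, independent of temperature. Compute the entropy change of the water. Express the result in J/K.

ΔS = ∫dQ_rev/T = m c ln(T₂/T₁) = 295 × 4.29 × ln(278/331) = -221 J/K.

ΔS = -221 J/K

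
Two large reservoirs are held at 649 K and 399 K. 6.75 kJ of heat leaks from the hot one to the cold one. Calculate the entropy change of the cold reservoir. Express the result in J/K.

The cold reservoir gains heat Q, so ΔS_cold = +Q/T_C = 6750/399 = 16.9 J/K.

ΔS_cold = 16.9 J/K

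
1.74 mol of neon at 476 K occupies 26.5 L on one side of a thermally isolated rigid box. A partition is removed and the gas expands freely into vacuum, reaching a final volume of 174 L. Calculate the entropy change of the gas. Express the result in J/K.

For an ideal gas in free expansion Q = 0 and W = 0, so T is unchanged.
Entropy is a state function; using a reversible isothermal path, ΔS_gas = nR ln(V₂/V₁) = 1.74 × 8.314 × ln(174/26.5) = 27.2 J/K.

ΔS_gas = 27.2 J/K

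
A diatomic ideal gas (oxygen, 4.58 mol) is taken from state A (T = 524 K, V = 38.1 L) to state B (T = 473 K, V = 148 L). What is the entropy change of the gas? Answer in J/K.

ΔS = 41.9 J/K

Entropy is a state function: ΔS = nC_V ln(T₂/T₁) + nR ln(V₂/V₁), with C_V = 5R/2 = 20.79 J mol⁻¹ K⁻¹ for a diatomic ideal gas.
ΔS = 4.58 × [20.79 × ln(473/524) + 8.314 × ln(148/38.1)] = 41.9 J/K.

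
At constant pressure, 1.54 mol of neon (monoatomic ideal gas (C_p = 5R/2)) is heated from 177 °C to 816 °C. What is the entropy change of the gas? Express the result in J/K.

In kelvin: T₁ = 450.15 K, T₂ = 1089.15 K. At constant pressure, ΔS = nC_p ln(T₂/T₁) with C_p = 5R/2 = 20.79 J mol⁻¹ K⁻¹.
ΔS = 1.54 × 20.79 × ln(1089.15/450.15) = 28.3 J/K.

ΔS = 28.3 J/K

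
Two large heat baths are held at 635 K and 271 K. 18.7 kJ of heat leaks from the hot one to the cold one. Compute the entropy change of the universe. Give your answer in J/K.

ΔS_total = 39.6 J/K

ΔS_hot = −Q/T_H = −18700/635 = -29.449 J/K and ΔS_cold = +Q/T_C = 18700/271 = 69.004 J/K.
ΔS_total = -29.449 + 69.004 = 39.6 J/K, positive as the second law requires.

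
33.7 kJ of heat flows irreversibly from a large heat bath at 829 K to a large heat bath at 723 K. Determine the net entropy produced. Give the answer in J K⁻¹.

ΔS_total = 5.96 J/K

ΔS_hot = −Q/T_H = −33700/829 = -40.65 J/K and ΔS_cold = +Q/T_C = 33700/723 = 46.61 J/K.
ΔS_total = -40.65 + 46.61 = 5.96 J/K, positive as the second law requires.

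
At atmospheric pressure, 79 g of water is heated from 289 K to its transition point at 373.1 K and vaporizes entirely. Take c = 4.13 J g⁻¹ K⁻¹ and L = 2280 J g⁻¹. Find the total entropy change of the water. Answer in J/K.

Warming step: ΔS₁ = m c ln(T_tr/T_i) = 79 × 4.13 × ln(373.1/289) = 83.34 J/K.
Phase change: ΔS₂ = +mL/T_tr = 79 × 2280 / 373.1 = 482.8 J/K.
ΔS_total = (83.34) + (482.8) = 566 J/K.

ΔS = 566 J/K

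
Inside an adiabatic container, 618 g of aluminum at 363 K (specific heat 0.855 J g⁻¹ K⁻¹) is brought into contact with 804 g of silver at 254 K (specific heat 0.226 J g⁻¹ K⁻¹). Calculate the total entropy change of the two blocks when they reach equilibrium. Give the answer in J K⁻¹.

Energy balance: T_f = (m₁c₁T₁ + m₂c₂T₂)/(m₁c₁ + m₂c₂) = 335.11 K.
ΔS₁ = m₁c₁ ln(T_f/T₁) = 528.39 × ln(335.11/363) = -42.24 J/K.
ΔS₂ = m₂c₂ ln(T_f/T₂) = 181.704 × ln(335.11/254) = 50.35 J/K.
ΔS_total = -42.24 + 50.35 = 8.11 J/K.

ΔS_total = 8.11 J/K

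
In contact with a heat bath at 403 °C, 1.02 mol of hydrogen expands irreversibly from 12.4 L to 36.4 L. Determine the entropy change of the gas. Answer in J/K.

ΔS_gas = 9.13 J/K

Entropy is a state function, so ΔS_gas depends only on the end states.
For an isothermal ideal gas ΔS_gas = nR ln(V₂/V₁) = 1.02 × 8.314 × ln(36.4/12.4) = 9.13 J/K.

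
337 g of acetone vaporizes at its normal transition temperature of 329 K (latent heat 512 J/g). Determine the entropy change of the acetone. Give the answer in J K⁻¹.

ΔS = 524 J/K

Heat absorbed by the substance: Q = mL = 337 × 512 = 172544 J.
At constant T, ΔS = Q_rev/T = 172544 / 329 = 524 J/K.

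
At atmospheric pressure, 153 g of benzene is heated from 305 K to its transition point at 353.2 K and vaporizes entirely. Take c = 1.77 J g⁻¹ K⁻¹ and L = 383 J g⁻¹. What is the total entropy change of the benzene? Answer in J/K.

ΔS = 206 J/K

Warming step: ΔS₁ = m c ln(T_tr/T_i) = 153 × 1.77 × ln(353.2/305) = 39.73 J/K.
Phase change: ΔS₂ = +mL/T_tr = 153 × 383 / 353.2 = 165.9 J/K.
ΔS_total = (39.73) + (165.9) = 206 J/K.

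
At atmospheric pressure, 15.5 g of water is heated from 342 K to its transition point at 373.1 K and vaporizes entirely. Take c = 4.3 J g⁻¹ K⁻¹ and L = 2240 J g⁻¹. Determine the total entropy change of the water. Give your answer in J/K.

ΔS = 98.9 J/K

Warming step: ΔS₁ = m c ln(T_tr/T_i) = 15.5 × 4.3 × ln(373.1/342) = 5.801 J/K.
Phase change: ΔS₂ = +mL/T_tr = 15.5 × 2240 / 373.1 = 93.06 J/K.
ΔS_total = (5.801) + (93.06) = 98.9 J/K.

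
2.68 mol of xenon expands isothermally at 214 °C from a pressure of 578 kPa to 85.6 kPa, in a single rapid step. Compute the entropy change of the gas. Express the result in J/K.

ΔS_gas = 42.6 J/K

Entropy is a state function, so ΔS_gas depends only on the end states.
For an isothermal ideal gas ΔS_gas = nR ln(P₁/P₂) = 2.68 × 8.314 × ln(578/85.6) = 42.6 J/K.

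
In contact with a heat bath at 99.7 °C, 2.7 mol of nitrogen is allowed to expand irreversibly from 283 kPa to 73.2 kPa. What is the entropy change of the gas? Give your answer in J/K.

Entropy is a state function, so ΔS_gas depends only on the end states.
For an isothermal ideal gas ΔS_gas = nR ln(P₁/P₂) = 2.7 × 8.314 × ln(283/73.2) = 30.4 J/K.

ΔS_gas = 30.4 J/K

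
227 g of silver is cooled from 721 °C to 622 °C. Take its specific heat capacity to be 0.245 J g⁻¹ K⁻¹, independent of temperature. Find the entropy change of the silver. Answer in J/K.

ΔS = -5.83 J/K

In kelvin: T₁ = 994.15 K, T₂ = 895.15 K. ΔS = ∫dQ_rev/T = m c ln(T₂/T₁) = 227 × 0.245 × ln(895.15/994.15) = -5.83 J/K.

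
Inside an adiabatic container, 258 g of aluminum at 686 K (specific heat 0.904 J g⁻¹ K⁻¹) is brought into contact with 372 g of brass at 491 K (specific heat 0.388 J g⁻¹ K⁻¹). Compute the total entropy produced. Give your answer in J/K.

Energy balance: T_f = (m₁c₁T₁ + m₂c₂T₂)/(m₁c₁ + m₂c₂) = 611.46 K.
ΔS₁ = m₁c₁ ln(T_f/T₁) = 233.232 × ln(611.46/686) = -26.83 J/K.
ΔS₂ = m₂c₂ ln(T_f/T₂) = 144.336 × ln(611.46/491) = 31.67 J/K.
ΔS_total = -26.83 + 31.67 = 4.84 J/K.

ΔS_total = 4.84 J/K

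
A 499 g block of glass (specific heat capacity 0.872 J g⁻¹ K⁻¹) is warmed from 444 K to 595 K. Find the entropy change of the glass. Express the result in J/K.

ΔS = 127 J/K

ΔS = ∫dQ_rev/T = m c ln(T₂/T₁) = 499 × 0.872 × ln(595/444) = 127 J/K.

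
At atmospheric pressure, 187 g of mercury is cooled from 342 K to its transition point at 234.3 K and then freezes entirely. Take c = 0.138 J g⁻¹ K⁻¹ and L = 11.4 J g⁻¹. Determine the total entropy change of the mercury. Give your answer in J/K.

ΔS = -18.9 J/K

Cooling step: ΔS₁ = m c ln(T_tr/T_i) = 187 × 0.138 × ln(234.3/342) = -9.76 J/K.
Phase change: ΔS₂ = −mL/T_tr = −187 × 11.4 / 234.3 = -9.099 J/K.
ΔS_total = (-9.76) + (-9.099) = -18.9 J/K.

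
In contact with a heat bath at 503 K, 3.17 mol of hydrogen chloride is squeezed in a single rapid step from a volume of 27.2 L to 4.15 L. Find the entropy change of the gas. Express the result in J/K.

Entropy is a state function, so ΔS_gas depends only on the end states.
For an isothermal ideal gas ΔS_gas = nR ln(V₂/V₁) = 3.17 × 8.314 × ln(4.15/27.2) = -49.6 J/K.

ΔS_gas = -49.6 J/K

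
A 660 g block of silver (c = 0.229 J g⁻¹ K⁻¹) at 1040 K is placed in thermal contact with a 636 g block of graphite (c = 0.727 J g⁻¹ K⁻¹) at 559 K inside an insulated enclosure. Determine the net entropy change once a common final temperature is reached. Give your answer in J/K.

ΔS_total = 24.1 J/K

Energy balance: T_f = (m₁c₁T₁ + m₂c₂T₂)/(m₁c₁ + m₂c₂) = 677.5 K.
ΔS₁ = m₁c₁ ln(T_f/T₁) = 151.14 × ln(677.5/1040) = -64.77 J/K.
ΔS₂ = m₂c₂ ln(T_f/T₂) = 462.372 × ln(677.5/559) = 88.89 J/K.
ΔS_total = -64.77 + 88.89 = 24.1 J/K.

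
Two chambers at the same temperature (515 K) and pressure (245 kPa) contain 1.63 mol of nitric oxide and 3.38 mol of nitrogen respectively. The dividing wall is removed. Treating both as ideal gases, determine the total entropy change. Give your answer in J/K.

Mole fractions: x_A = 1.63/5.01 = 0.325, x_B = 0.675.
ΔS_mix = −R(n_A ln x_A + n_B ln x_B) = −8.314 × (1.63 ln 0.325 + 3.38 ln 0.675) = 26.3 J/K.

ΔS_mix = 26.3 J/K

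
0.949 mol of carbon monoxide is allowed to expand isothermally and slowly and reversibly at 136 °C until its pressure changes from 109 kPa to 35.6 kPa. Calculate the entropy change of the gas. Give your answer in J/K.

ΔS_gas = 8.83 J/K

For an isothermal ideal gas ΔS_gas = nR ln(P₁/P₂) = 0.949 × 8.314 × ln(109/35.6) = 8.83 J/K.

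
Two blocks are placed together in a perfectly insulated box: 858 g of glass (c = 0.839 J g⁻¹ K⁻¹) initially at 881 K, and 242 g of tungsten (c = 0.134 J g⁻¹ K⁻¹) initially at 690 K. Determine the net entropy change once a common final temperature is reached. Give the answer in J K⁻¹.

ΔS_total = 0.861 J/K

Energy balance: T_f = (m₁c₁T₁ + m₂c₂T₂)/(m₁c₁ + m₂c₂) = 872.77 K.
ΔS₁ = m₁c₁ ln(T_f/T₁) = 719.862 × ln(872.77/881) = -6.759 J/K.
ΔS₂ = m₂c₂ ln(T_f/T₂) = 32.428 × ln(872.77/690) = 7.62 J/K.
ΔS_total = -6.759 + 7.62 = 0.861 J/K.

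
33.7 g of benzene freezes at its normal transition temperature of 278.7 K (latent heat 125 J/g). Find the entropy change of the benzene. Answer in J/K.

Heat released by the substance: Q = −mL = −33.7 × 125 = −4212.5 J.
At constant T, ΔS = Q_rev/T = −4212.5 / 278.7 = -15.1 J/K.

ΔS = -15.1 J/K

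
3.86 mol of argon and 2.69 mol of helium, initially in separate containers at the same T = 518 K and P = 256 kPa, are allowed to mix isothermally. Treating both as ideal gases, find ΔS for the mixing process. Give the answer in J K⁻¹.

Mole fractions: x_A = 3.86/6.55 = 0.589, x_B = 0.411.
ΔS_mix = −R(n_A ln x_A + n_B ln x_B) = −8.314 × (3.86 ln 0.589 + 2.69 ln 0.411) = 36.9 J/K.

ΔS_mix = 36.9 J/K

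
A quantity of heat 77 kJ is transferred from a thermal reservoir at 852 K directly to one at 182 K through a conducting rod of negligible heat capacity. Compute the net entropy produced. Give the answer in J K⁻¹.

ΔS_total = 333 J/K

ΔS_hot = −Q/T_H = −77000/852 = -90.38 J/K and ΔS_cold = +Q/T_C = 77000/182 = 423.1 J/K.
ΔS_total = -90.38 + 423.1 = 333 J/K, positive as the second law requires.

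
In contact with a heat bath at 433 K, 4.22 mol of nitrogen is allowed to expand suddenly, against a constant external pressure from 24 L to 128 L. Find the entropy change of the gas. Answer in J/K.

ΔS_gas = 58.7 J/K

Entropy is a state function, so ΔS_gas depends only on the end states.
For an isothermal ideal gas ΔS_gas = nR ln(V₂/V₁) = 4.22 × 8.314 × ln(128/24) = 58.7 J/K.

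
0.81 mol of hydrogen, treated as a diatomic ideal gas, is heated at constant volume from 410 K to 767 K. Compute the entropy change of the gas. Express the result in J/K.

ΔS = 10.5 J/K

At constant volume, ΔS = nC_V ln(T₂/T₁) with C_V = 5R/2 = 20.79 J mol⁻¹ K⁻¹.
ΔS = 0.81 × 20.79 × ln(767/410) = 10.5 J/K.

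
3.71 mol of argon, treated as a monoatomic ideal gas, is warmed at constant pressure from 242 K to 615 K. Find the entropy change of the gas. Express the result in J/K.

At constant pressure, ΔS = nC_p ln(T₂/T₁) with C_p = 5R/2 = 20.79 J mol⁻¹ K⁻¹.
ΔS = 3.71 × 20.79 × ln(615/242) = 71.9 J/K.

ΔS = 71.9 J/K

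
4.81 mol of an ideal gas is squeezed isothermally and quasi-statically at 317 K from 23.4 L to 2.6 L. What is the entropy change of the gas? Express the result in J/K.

ΔS_gas = -87.9 J/K

For an isothermal ideal gas ΔS_gas = nR ln(V₂/V₁) = 4.81 × 8.314 × ln(2.6/23.4) = -87.9 J/K.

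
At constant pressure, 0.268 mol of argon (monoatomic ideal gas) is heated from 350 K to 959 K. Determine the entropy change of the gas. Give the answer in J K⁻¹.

ΔS = 5.61 J/K

At constant pressure, ΔS = nC_p ln(T₂/T₁) with C_p = 5R/2 = 20.79 J mol⁻¹ K⁻¹.
ΔS = 0.268 × 20.79 × ln(959/350) = 5.61 J/K.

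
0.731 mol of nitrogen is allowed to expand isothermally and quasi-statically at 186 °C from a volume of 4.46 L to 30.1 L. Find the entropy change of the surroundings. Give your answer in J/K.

ΔS_surr = -11.6 J/K

For an isothermal ideal gas ΔS_gas = nR ln(V₂/V₁) = 0.731 × 8.314 × ln(30.1/4.46) = 11.6 J/K.
The process is reversible, so ΔS_surr = −ΔS_gas = -11.6 J/K and ΔS_universe = 0.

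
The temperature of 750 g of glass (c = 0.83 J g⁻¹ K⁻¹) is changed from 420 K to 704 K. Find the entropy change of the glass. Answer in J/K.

ΔS = ∫dQ_rev/T = m c ln(T₂/T₁) = 750 × 0.83 × ln(704/420) = 322 J/K.

ΔS = 322 J/K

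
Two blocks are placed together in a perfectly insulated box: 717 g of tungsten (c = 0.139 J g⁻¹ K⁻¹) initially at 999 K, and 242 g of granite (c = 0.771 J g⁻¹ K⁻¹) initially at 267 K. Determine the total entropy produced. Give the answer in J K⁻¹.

Energy balance: T_f = (m₁c₁T₁ + m₂c₂T₂)/(m₁c₁ + m₂c₂) = 521.86 K.
ΔS₁ = m₁c₁ ln(T_f/T₁) = 99.663 × ln(521.86/999) = -64.72 J/K.
ΔS₂ = m₂c₂ ln(T_f/T₂) = 186.582 × ln(521.86/267) = 125 J/K.
ΔS_total = -64.72 + 125 = 60.3 J/K.

ΔS_total = 60.3 J/K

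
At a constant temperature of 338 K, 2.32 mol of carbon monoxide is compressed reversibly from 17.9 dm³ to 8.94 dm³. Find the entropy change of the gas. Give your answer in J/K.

ΔS_gas = -13.4 J/K

For an isothermal ideal gas ΔS_gas = nR ln(V₂/V₁) = 2.32 × 8.314 × ln(8.94/17.9) = -13.4 J/K.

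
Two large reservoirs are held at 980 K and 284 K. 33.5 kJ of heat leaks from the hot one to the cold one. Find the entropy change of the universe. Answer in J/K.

ΔS_hot = −Q/T_H = −33500/980 = -34.18 J/K and ΔS_cold = +Q/T_C = 33500/284 = 118 J/K.
ΔS_total = -34.18 + 118 = 83.8 J/K, positive as the second law requires.

ΔS_total = 83.8 J/K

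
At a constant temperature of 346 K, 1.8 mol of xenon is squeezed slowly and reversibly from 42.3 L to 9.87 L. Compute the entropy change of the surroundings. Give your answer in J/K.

For an isothermal ideal gas ΔS_gas = nR ln(V₂/V₁) = 1.8 × 8.314 × ln(9.87/42.3) = -21.8 J/K.
The process is reversible, so ΔS_surr = −ΔS_gas = 21.8 J/K and ΔS_universe = 0.

ΔS_surr = 21.8 J/K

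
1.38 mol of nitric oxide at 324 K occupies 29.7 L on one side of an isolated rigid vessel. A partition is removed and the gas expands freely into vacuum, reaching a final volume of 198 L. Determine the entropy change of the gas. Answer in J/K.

No heat is exchanged and no work is done, so the ideal-gas temperature stays constant.
Entropy is a state function; using a reversible isothermal path, ΔS_gas = nR ln(V₂/V₁) = 1.38 × 8.314 × ln(198/29.7) = 21.8 J/K.

ΔS_gas = 21.8 J/K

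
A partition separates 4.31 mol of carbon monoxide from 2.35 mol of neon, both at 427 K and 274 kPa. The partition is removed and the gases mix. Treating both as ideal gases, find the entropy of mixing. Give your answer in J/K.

ΔS_mix = 35.9 J/K

Mole fractions: x_A = 4.31/6.66 = 0.647, x_B = 0.353.
ΔS_mix = −R(n_A ln x_A + n_B ln x_B) = −8.314 × (4.31 ln 0.647 + 2.35 ln 0.353) = 35.9 J/K.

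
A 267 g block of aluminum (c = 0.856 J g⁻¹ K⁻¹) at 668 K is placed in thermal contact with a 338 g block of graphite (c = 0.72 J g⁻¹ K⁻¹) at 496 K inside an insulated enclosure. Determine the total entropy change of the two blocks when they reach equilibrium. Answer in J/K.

Energy balance: T_f = (m₁c₁T₁ + m₂c₂T₂)/(m₁c₁ + m₂c₂) = 579.3 K.
ΔS₁ = m₁c₁ ln(T_f/T₁) = 228.552 × ln(579.3/668) = -32.56 J/K.
ΔS₂ = m₂c₂ ln(T_f/T₂) = 243.36 × ln(579.3/496) = 37.78 J/K.
ΔS_total = -32.56 + 37.78 = 5.22 J/K.

ΔS_total = 5.22 J/K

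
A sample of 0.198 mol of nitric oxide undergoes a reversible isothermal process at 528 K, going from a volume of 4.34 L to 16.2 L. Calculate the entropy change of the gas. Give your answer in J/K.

For an isothermal ideal gas ΔS_gas = nR ln(V₂/V₁) = 0.198 × 8.314 × ln(16.2/4.34) = 2.17 J/K.

ΔS_gas = 2.17 J/K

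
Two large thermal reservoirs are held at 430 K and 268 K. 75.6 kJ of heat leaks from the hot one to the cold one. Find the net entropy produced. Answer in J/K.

ΔS_hot = −Q/T_H = −75600/430 = -175.8 J/K and ΔS_cold = +Q/T_C = 75600/268 = 282.1 J/K.
ΔS_total = -175.8 + 282.1 = 106 J/K, positive as the second law requires.

ΔS_total = 106 J/K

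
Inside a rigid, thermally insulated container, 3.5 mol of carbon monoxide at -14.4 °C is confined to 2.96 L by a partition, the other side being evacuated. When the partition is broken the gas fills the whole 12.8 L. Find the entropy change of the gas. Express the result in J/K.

For an ideal gas in free expansion Q = 0 and W = 0, so T is unchanged.
Entropy is a state function; using a reversible isothermal path, ΔS_gas = nR ln(V₂/V₁) = 3.5 × 8.314 × ln(12.8/2.96) = 42.6 J/K.

ΔS_gas = 42.6 J/K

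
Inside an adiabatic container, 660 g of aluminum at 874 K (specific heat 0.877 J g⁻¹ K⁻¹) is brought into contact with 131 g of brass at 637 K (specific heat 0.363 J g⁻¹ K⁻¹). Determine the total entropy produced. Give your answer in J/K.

Energy balance: T_f = (m₁c₁T₁ + m₂c₂T₂)/(m₁c₁ + m₂c₂) = 856.01 K.
ΔS₁ = m₁c₁ ln(T_f/T₁) = 578.82 × ln(856.01/874) = -12.04 J/K.
ΔS₂ = m₂c₂ ln(T_f/T₂) = 47.553 × ln(856.01/637) = 14.05 J/K.
ΔS_total = -12.04 + 14.05 = 2.01 J/K.

ΔS_total = 2.01 J/K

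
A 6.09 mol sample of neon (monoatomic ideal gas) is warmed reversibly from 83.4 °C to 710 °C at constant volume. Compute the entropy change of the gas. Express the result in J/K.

ΔS = 77 J/K

In kelvin: T₁ = 356.55 K, T₂ = 983.15 K. At constant volume, ΔS = nC_V ln(T₂/T₁) with C_V = 3R/2 = 12.47 J mol⁻¹ K⁻¹.
ΔS = 6.09 × 12.47 × ln(983.15/356.55) = 77 J/K.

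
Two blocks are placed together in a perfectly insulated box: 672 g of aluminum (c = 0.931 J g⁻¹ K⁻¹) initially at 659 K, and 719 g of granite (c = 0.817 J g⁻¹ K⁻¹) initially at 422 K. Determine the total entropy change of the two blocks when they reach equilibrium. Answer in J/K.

ΔS_total = 29.7 J/K

Energy balance: T_f = (m₁c₁T₁ + m₂c₂T₂)/(m₁c₁ + m₂c₂) = 544.23 K.
ΔS₁ = m₁c₁ ln(T_f/T₁) = 625.632 × ln(544.23/659) = -119.7 J/K.
ΔS₂ = m₂c₂ ln(T_f/T₂) = 587.423 × ln(544.23/422) = 149.4 J/K.
ΔS_total = -119.7 + 149.4 = 29.7 J/K.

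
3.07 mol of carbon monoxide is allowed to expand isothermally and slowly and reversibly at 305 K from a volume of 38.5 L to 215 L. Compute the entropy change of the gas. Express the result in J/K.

For an isothermal ideal gas ΔS_gas = nR ln(V₂/V₁) = 3.07 × 8.314 × ln(215/38.5) = 43.9 J/K.

ΔS_gas = 43.9 J/K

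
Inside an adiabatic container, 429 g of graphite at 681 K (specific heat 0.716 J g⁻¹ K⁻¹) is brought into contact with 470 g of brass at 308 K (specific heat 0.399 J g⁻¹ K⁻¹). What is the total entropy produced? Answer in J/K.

Energy balance: T_f = (m₁c₁T₁ + m₂c₂T₂)/(m₁c₁ + m₂c₂) = 539.6 K.
ΔS₁ = m₁c₁ ln(T_f/T₁) = 307.164 × ln(539.6/681) = -71.49 J/K.
ΔS₂ = m₂c₂ ln(T_f/T₂) = 187.53 × ln(539.6/308) = 105.2 J/K.
ΔS_total = -71.49 + 105.2 = 33.7 J/K.

ΔS_total = 33.7 J/K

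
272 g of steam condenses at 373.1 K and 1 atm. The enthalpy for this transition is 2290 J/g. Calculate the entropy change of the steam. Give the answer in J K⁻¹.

Heat released by the substance: Q = −mL = −272 × 2290 = −622880 J.
At constant T, ΔS = Q_rev/T = −622880 / 373.1 = -1670 J/K.

ΔS = -1670 J/K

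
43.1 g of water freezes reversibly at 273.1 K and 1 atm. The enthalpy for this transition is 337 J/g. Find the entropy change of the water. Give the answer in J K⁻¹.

ΔS = -53.2 J/K

Heat released by the substance: Q = −mL = −43.1 × 337 = −14524.7 J.
At constant T, ΔS = Q_rev/T = −14524.7 / 273.1 = -53.2 J/K.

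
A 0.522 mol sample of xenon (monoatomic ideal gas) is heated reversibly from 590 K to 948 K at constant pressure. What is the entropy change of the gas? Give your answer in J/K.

ΔS = 5.15 J/K

At constant pressure, ΔS = nC_p ln(T₂/T₁) with C_p = 5R/2 = 20.79 J mol⁻¹ K⁻¹.
ΔS = 0.522 × 20.79 × ln(948/590) = 5.15 J/K.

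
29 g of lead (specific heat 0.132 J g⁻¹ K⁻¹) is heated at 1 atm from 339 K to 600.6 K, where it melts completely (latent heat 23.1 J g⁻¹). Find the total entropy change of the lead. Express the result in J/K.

Warming step: ΔS₁ = m c ln(T_tr/T_i) = 29 × 0.132 × ln(600.6/339) = 2.189 J/K.
Phase change: ΔS₂ = +mL/T_tr = 29 × 23.1 / 600.6 = 1.115 J/K.
ΔS_total = (2.189) + (1.115) = 3.3 J/K.

ΔS = 3.3 J/K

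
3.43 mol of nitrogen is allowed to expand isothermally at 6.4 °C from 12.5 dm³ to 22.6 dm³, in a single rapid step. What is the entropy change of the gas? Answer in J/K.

ΔS_gas = 16.9 J/K

Entropy is a state function, so ΔS_gas depends only on the end states.
For an isothermal ideal gas ΔS_gas = nR ln(V₂/V₁) = 3.43 × 8.314 × ln(22.6/12.5) = 16.9 J/K.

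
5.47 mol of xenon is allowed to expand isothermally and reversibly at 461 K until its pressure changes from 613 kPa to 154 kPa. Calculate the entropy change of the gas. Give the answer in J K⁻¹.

ΔS_gas = 62.8 J/K

For an isothermal ideal gas ΔS_gas = nR ln(P₁/P₂) = 5.47 × 8.314 × ln(613/154) = 62.8 J/K.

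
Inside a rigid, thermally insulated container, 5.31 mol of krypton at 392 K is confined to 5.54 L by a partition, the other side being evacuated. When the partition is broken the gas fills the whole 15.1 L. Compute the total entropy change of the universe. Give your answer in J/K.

ΔS_universe = 44.3 J/K

No heat is exchanged and no work is done, so the ideal-gas temperature stays constant.
Entropy is a state function; using a reversible isothermal path, ΔS_gas = nR ln(V₂/V₁) = 5.31 × 8.314 × ln(15.1/5.54) = 44.3 J/K.
The insulated surroundings exchange no heat, so ΔS_surr = 0 and ΔS_universe = ΔS_gas.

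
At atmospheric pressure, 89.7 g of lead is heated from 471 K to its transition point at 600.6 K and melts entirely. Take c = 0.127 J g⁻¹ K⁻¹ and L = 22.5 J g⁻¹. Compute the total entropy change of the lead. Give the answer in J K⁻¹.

ΔS = 6.13 J/K

Warming step: ΔS₁ = m c ln(T_tr/T_i) = 89.7 × 0.127 × ln(600.6/471) = 2.769 J/K.
Phase change: ΔS₂ = +mL/T_tr = 89.7 × 22.5 / 600.6 = 3.36 J/K.
ΔS_total = (2.769) + (3.36) = 6.13 J/K.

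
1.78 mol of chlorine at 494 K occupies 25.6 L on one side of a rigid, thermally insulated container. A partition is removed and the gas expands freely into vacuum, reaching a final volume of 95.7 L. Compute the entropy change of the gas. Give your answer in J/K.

ΔS_gas = 19.5 J/K

No heat is exchanged and no work is done, so the ideal-gas temperature stays constant.
Entropy is a state function; using a reversible isothermal path, ΔS_gas = nR ln(V₂/V₁) = 1.78 × 8.314 × ln(95.7/25.6) = 19.5 J/K.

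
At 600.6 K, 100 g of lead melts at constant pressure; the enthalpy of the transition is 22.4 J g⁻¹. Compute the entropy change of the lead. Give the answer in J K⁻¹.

Heat absorbed by the substance: Q = mL = 100 × 22.4 = 2240 J.
At constant T, ΔS = Q_rev/T = 2240 / 600.6 = 3.73 J/K.

ΔS = 3.73 J/K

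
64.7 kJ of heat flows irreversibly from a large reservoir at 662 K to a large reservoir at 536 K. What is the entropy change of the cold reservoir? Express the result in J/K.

ΔS_cold = 121 J/K

The cold reservoir gains heat Q, so ΔS_cold = +Q/T_C = 64700/536 = 121 J/K.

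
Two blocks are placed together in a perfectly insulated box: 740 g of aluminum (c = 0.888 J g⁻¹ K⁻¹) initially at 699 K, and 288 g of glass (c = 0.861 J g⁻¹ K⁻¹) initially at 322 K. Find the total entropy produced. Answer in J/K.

ΔS_total = 47.5 J/K

Energy balance: T_f = (m₁c₁T₁ + m₂c₂T₂)/(m₁c₁ + m₂c₂) = 595.71 K.
ΔS₁ = m₁c₁ ln(T_f/T₁) = 657.12 × ln(595.71/699) = -105.1 J/K.
ΔS₂ = m₂c₂ ln(T_f/T₂) = 247.968 × ln(595.71/322) = 152.6 J/K.
ΔS_total = -105.1 + 152.6 = 47.5 J/K.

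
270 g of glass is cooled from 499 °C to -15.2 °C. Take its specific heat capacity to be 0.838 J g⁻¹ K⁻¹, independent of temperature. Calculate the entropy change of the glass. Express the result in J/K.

ΔS = -248 J/K

In kelvin: T₁ = 772.15 K, T₂ = 257.95 K. ΔS = ∫dQ_rev/T = m c ln(T₂/T₁) = 270 × 0.838 × ln(257.95/772.15) = -248 J/K.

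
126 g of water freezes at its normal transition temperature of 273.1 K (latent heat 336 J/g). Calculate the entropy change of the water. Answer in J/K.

ΔS = -155 J/K

Heat released by the substance: Q = −mL = −126 × 336 = −42336 J.
At constant T, ΔS = Q_rev/T = −42336 / 273.1 = -155 J/K.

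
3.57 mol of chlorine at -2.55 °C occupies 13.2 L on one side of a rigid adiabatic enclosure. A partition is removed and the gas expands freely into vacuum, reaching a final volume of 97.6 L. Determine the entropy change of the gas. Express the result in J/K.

No heat is exchanged and no work is done, so the ideal-gas temperature stays constant.
Entropy is a state function; using a reversible isothermal path, ΔS_gas = nR ln(V₂/V₁) = 3.57 × 8.314 × ln(97.6/13.2) = 59.4 J/K.

ΔS_gas = 59.4 J/K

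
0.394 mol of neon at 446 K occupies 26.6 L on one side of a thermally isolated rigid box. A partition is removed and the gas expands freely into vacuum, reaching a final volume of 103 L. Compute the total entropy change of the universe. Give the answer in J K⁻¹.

For an ideal gas in free expansion Q = 0 and W = 0, so T is unchanged.
Entropy is a state function; using a reversible isothermal path, ΔS_gas = nR ln(V₂/V₁) = 0.394 × 8.314 × ln(103/26.6) = 4.43 J/K.
The insulated surroundings exchange no heat, so ΔS_surr = 0 and ΔS_universe = ΔS_gas.

ΔS_universe = 4.43 J/K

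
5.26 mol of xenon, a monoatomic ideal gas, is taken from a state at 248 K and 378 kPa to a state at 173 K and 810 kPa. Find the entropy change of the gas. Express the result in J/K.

ΔS = -72.7 J/K

ΔS = nC_p ln(T₂/T₁) − nR ln(P₂/P₁), with C_p = 5R/2 = 20.79 J mol⁻¹ K⁻¹ for a monoatomic ideal gas.
ΔS = 5.26 × [20.79 × ln(173/248) − 8.314 × ln(810/378)] = -72.7 J/K.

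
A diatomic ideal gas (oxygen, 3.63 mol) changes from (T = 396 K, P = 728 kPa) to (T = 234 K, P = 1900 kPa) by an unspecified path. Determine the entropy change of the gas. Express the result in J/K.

ΔS = nC_p ln(T₂/T₁) − nR ln(P₂/P₁), with C_p = 7R/2 = 29.1 J mol⁻¹ K⁻¹ for a diatomic ideal gas.
ΔS = 3.63 × [29.1 × ln(234/396) − 8.314 × ln(1900/728)] = -84.5 J/K.

ΔS = -84.5 J/K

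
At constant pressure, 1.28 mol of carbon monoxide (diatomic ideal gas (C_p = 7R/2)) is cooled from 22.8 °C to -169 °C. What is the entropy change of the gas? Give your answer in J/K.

In kelvin: T₁ = 295.95 K, T₂ = 104.15 K. At constant pressure, ΔS = nC_p ln(T₂/T₁) with C_p = 7R/2 = 29.1 J mol⁻¹ K⁻¹.
ΔS = 1.28 × 29.1 × ln(104.15/295.95) = -38.9 J/K.

ΔS = -38.9 J/K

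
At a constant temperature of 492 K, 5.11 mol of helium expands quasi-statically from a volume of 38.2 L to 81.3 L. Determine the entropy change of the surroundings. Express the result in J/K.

ΔS_surr = -32.1 J/K

For an isothermal ideal gas ΔS_gas = nR ln(V₂/V₁) = 5.11 × 8.314 × ln(81.3/38.2) = 32.1 J/K.
The process is reversible, so ΔS_surr = −ΔS_gas = -32.1 J/K and ΔS_universe = 0.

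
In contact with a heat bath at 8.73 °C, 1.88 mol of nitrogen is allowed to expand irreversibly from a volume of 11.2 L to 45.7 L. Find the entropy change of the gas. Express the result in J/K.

ΔS_gas = 22 J/K

Entropy is a state function, so ΔS_gas depends only on the end states.
For an isothermal ideal gas ΔS_gas = nR ln(V₂/V₁) = 1.88 × 8.314 × ln(45.7/11.2) = 22 J/K.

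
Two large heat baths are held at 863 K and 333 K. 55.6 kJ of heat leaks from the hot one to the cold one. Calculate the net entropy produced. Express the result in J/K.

ΔS_hot = −Q/T_H = −55600/863 = -64.43 J/K and ΔS_cold = +Q/T_C = 55600/333 = 167 J/K.
ΔS_total = -64.43 + 167 = 103 J/K, positive as the second law requires.

ΔS_total = 103 J/K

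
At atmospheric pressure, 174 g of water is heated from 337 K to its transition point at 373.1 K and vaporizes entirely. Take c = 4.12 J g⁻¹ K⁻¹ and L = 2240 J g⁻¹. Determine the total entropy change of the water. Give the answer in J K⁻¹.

Warming step: ΔS₁ = m c ln(T_tr/T_i) = 174 × 4.12 × ln(373.1/337) = 72.95 J/K.
Phase change: ΔS₂ = +mL/T_tr = 174 × 2240 / 373.1 = 1045 J/K.
ΔS_total = (72.95) + (1045) = 1120 J/K.

ΔS = 1120 J/K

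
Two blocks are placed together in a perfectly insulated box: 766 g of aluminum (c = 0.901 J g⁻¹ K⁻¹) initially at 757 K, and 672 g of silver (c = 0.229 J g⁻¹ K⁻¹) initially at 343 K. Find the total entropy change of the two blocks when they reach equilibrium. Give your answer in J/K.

ΔS_total = 33.2 J/K

Energy balance: T_f = (m₁c₁T₁ + m₂c₂T₂)/(m₁c₁ + m₂c₂) = 681.52 K.
ΔS₁ = m₁c₁ ln(T_f/T₁) = 690.166 × ln(681.52/757) = -72.49 J/K.
ΔS₂ = m₂c₂ ln(T_f/T₂) = 153.888 × ln(681.52/343) = 105.7 J/K.
ΔS_total = -72.49 + 105.7 = 33.2 J/K.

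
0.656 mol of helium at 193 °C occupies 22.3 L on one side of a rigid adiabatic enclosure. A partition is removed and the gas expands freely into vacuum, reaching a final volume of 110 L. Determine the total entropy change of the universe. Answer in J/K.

ΔS_universe = 8.7 J/K

No heat is exchanged and no work is done, so the ideal-gas temperature stays constant.
Entropy is a state function; using a reversible isothermal path, ΔS_gas = nR ln(V₂/V₁) = 0.656 × 8.314 × ln(110/22.3) = 8.7 J/K.
The insulated surroundings exchange no heat, so ΔS_surr = 0 and ΔS_universe = ΔS_gas.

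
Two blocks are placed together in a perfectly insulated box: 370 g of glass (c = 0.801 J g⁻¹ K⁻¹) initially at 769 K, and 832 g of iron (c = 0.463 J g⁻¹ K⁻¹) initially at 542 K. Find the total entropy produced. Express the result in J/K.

ΔS_total = 10.4 J/K

Energy balance: T_f = (m₁c₁T₁ + m₂c₂T₂)/(m₁c₁ + m₂c₂) = 640.71 K.
ΔS₁ = m₁c₁ ln(T_f/T₁) = 296.37 × ln(640.71/769) = -54.09 J/K.
ΔS₂ = m₂c₂ ln(T_f/T₂) = 385.216 × ln(640.71/542) = 64.45 J/K.
ΔS_total = -54.09 + 64.45 = 10.4 J/K.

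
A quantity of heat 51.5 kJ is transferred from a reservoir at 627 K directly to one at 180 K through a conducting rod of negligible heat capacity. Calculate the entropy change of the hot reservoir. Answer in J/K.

ΔS_hot = -82.1 J/K

The hot reservoir loses heat Q, so ΔS_hot = −Q/T_H = −51500/627 = -82.1 J/K.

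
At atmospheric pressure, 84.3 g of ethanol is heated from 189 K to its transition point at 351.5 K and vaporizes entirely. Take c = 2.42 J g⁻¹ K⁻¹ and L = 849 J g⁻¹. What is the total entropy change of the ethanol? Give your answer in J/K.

ΔS = 330 J/K

Warming step: ΔS₁ = m c ln(T_tr/T_i) = 84.3 × 2.42 × ln(351.5/189) = 126.6 J/K.
Phase change: ΔS₂ = +mL/T_tr = 84.3 × 849 / 351.5 = 203.6 J/K.
ΔS_total = (126.6) + (203.6) = 330 J/K.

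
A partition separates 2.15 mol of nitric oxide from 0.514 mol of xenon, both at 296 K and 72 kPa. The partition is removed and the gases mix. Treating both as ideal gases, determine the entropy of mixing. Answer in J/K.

ΔS_mix = 10.9 J/K

Mole fractions: x_A = 2.15/2.66 = 0.807, x_B = 0.193.
ΔS_mix = −R(n_A ln x_A + n_B ln x_B) = −8.314 × (2.15 ln 0.807 + 0.514 ln 0.193) = 10.9 J/K.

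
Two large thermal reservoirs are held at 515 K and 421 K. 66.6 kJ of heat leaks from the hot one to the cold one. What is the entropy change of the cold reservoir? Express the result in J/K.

ΔS_cold = 158 J/K

The cold reservoir gains heat Q, so ΔS_cold = +Q/T_C = 66600/421 = 158 J/K.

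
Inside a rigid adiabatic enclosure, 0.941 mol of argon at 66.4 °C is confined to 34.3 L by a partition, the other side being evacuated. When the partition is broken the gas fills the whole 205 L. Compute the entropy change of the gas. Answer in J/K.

For an ideal gas in free expansion Q = 0 and W = 0, so T is unchanged.
Entropy is a state function; using a reversible isothermal path, ΔS_gas = nR ln(V₂/V₁) = 0.941 × 8.314 × ln(205/34.3) = 14 J/K.

ΔS_gas = 14 J/K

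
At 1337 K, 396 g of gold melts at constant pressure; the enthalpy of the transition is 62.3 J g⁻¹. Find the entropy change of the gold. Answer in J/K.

Heat absorbed by the substance: Q = mL = 396 × 62.3 = 24670.8 J.
At constant T, ΔS = Q_rev/T = 24670.8 / 1337 = 18.5 J/K.

ΔS = 18.5 J/K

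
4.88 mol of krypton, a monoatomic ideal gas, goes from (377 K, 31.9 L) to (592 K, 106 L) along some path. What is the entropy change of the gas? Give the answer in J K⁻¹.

ΔS = 76.2 J/K

Entropy is a state function: ΔS = nC_V ln(T₂/T₁) + nR ln(V₂/V₁), with C_V = 3R/2 = 12.47 J mol⁻¹ K⁻¹ for a monoatomic ideal gas.
ΔS = 4.88 × [12.47 × ln(592/377) + 8.314 × ln(106/31.9)] = 76.2 J/K.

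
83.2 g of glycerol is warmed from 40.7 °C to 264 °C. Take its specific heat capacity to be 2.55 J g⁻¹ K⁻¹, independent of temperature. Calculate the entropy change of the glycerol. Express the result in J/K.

ΔS = 114 J/K

In kelvin: T₁ = 313.85 K, T₂ = 537.15 K. ΔS = ∫dQ_rev/T = m c ln(T₂/T₁) = 83.2 × 2.55 × ln(537.15/313.85) = 114 J/K.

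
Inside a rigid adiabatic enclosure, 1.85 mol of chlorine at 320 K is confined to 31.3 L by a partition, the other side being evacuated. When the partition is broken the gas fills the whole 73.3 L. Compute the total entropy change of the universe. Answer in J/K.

ΔS_universe = 13.1 J/K

No heat is exchanged and no work is done, so the ideal-gas temperature stays constant.
Entropy is a state function; using a reversible isothermal path, ΔS_gas = nR ln(V₂/V₁) = 1.85 × 8.314 × ln(73.3/31.3) = 13.1 J/K.
The insulated surroundings exchange no heat, so ΔS_surr = 0 and ΔS_universe = ΔS_gas.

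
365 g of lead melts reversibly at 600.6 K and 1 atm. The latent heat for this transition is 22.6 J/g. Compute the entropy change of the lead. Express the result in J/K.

ΔS = 13.7 J/K

Heat absorbed by the substance: Q = mL = 365 × 22.6 = 8249 J.
At constant T, ΔS = Q_rev/T = 8249 / 600.6 = 13.7 J/K.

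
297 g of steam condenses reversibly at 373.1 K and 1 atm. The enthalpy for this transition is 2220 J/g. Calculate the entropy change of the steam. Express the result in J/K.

ΔS = -1770 J/K

Heat released by the substance: Q = −mL = −297 × 2220 = −659340 J.
At constant T, ΔS = Q_rev/T = −659340 / 373.1 = -1770 J/K.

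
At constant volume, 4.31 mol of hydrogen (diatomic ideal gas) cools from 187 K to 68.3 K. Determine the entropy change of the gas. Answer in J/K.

At constant volume, ΔS = nC_V ln(T₂/T₁) with C_V = 5R/2 = 20.79 J mol⁻¹ K⁻¹.
ΔS = 4.31 × 20.79 × ln(68.3/187) = -90.2 J/K.

ΔS = -90.2 J/K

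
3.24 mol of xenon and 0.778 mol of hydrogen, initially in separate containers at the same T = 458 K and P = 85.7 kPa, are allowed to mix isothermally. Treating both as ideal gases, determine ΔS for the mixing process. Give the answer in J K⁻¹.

Mole fractions: x_A = 3.24/4.02 = 0.806, x_B = 0.194.
ΔS_mix = −R(n_A ln x_A + n_B ln x_B) = −8.314 × (3.24 ln 0.806 + 0.778 ln 0.194) = 16.4 J/K.

ΔS_mix = 16.4 J/K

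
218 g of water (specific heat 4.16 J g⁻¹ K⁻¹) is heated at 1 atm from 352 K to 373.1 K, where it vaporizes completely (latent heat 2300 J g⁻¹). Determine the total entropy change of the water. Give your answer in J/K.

ΔS = 1400 J/K

Warming step: ΔS₁ = m c ln(T_tr/T_i) = 218 × 4.16 × ln(373.1/352) = 52.79 J/K.
Phase change: ΔS₂ = +mL/T_tr = 218 × 2300 / 373.1 = 1344 J/K.
ΔS_total = (52.79) + (1344) = 1400 J/K.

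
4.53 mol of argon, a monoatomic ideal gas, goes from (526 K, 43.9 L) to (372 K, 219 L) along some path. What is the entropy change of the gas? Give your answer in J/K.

ΔS = 41 J/K

Entropy is a state function: ΔS = nC_V ln(T₂/T₁) + nR ln(V₂/V₁), with C_V = 3R/2 = 12.47 J mol⁻¹ K⁻¹ for a monoatomic ideal gas.
ΔS = 4.53 × [12.47 × ln(372/526) + 8.314 × ln(219/43.9)] = 41 J/K.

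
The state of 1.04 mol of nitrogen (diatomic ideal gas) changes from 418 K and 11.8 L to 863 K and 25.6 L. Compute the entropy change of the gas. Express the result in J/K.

Entropy is a state function: ΔS = nC_V ln(T₂/T₁) + nR ln(V₂/V₁), with C_V = 5R/2 = 20.79 J mol⁻¹ K⁻¹ for a diatomic ideal gas.
ΔS = 1.04 × [20.79 × ln(863/418) + 8.314 × ln(25.6/11.8)] = 22.4 J/K.

ΔS = 22.4 J/K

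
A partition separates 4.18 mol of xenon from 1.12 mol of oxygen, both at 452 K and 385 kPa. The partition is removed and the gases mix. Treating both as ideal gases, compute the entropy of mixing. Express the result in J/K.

Mole fractions: x_A = 4.18/5.3 = 0.789, x_B = 0.211.
ΔS_mix = −R(n_A ln x_A + n_B ln x_B) = −8.314 × (4.18 ln 0.789 + 1.12 ln 0.211) = 22.7 J/K.

ΔS_mix = 22.7 J/K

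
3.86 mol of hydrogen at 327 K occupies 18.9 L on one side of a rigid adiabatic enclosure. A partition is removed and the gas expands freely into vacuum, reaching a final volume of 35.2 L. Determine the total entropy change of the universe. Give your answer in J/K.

ΔS_universe = 20 J/K

For an ideal gas in free expansion Q = 0 and W = 0, so T is unchanged.
Entropy is a state function; using a reversible isothermal path, ΔS_gas = nR ln(V₂/V₁) = 3.86 × 8.314 × ln(35.2/18.9) = 20 J/K.
The insulated surroundings exchange no heat, so ΔS_surr = 0 and ΔS_universe = ΔS_gas.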